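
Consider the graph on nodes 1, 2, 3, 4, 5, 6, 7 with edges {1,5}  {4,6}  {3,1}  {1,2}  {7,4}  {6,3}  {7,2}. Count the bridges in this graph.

1

The edges on the cycle 7-4-6-3-1-2-7 are not bridges since each lies on that cycle.
But removing 1 - 5 disconnects 1 from 5 — this is a bridge.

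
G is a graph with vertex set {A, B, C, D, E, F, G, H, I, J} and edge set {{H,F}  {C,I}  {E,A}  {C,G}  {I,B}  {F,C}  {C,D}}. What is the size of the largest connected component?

7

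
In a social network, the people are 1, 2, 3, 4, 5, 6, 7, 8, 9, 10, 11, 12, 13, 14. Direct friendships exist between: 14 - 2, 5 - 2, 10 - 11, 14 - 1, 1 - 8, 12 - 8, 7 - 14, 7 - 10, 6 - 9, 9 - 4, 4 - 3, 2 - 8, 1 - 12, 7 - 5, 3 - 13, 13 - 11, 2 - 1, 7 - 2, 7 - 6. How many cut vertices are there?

Removing 7 increases the component count from 1 to 2, so 7 is a cut vertex.
By contrast removing 12 leaves 1 component; it is not a cut vertex. No other vertex is a cut vertex either.

1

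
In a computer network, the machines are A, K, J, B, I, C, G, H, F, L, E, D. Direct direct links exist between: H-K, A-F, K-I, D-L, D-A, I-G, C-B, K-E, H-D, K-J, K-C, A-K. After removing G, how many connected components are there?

With G gone, the remaining components are: {A, B, C, D, E, F, H, I, J, K, L}.
That is 1 component.

1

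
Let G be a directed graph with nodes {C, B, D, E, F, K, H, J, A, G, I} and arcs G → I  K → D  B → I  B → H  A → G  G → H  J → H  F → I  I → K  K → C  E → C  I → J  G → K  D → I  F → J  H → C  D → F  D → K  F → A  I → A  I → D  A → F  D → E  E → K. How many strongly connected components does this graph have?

{A, D, E, F, G, I, K} are all mutually reachable — one SCC of size 7.
{C} is an SCC by itself.
{B} is an SCC by itself.
{J} is an SCC by itself.
{H} is an SCC by itself.
That gives 5 strongly connected components.

5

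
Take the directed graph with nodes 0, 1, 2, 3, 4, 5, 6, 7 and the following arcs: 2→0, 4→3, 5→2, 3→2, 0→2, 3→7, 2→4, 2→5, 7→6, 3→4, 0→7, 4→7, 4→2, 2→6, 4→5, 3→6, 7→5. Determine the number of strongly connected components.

{0, 2, 3, 4, 5, 7} are all mutually reachable — one SCC of size 6.
{1} is an SCC by itself.
{6} is an SCC by itself.
That gives 3 strongly connected components.

3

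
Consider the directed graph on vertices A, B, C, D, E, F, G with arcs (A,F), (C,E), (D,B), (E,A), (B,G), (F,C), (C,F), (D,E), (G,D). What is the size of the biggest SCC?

4

{A, C, E, F} are all mutually reachable — one SCC of size 4.
{B, D, G} are all mutually reachable — one SCC of size 3.
The largest has 4 vertices.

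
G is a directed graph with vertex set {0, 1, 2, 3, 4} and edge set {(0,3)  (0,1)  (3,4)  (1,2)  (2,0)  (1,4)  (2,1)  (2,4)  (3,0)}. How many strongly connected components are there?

2

{0, 1, 2, 3} are all mutually reachable — one SCC of size 4.
{4} is an SCC by itself.
That gives 2 strongly connected components.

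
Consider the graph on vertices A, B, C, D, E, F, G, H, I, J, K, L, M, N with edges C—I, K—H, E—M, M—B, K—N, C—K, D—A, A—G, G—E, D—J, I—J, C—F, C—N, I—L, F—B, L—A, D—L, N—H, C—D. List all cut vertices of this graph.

Removing C increases the component count from 1 to 2, so C is a cut vertex.
By contrast removing F leaves 1 component; it is not a cut vertex. No other vertex is a cut vertex either.

C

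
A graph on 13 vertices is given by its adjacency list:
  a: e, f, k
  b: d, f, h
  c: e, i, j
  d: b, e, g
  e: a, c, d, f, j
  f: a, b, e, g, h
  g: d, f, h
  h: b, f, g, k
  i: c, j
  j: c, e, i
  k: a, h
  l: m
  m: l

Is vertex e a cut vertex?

Yes

Deleting e raises the number of components from 2 to 3, so e is a cut vertex.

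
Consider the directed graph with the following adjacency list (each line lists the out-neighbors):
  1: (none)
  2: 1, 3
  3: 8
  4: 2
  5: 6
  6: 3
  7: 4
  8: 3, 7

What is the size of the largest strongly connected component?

5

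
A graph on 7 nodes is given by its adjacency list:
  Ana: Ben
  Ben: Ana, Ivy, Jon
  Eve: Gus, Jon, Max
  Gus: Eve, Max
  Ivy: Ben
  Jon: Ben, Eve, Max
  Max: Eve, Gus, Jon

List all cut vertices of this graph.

Removing Ben increases the component count from 1 to 3, so Ben is a cut vertex.
Removing Jon increases the component count from 1 to 2, so Jon is a cut vertex.
By contrast removing Ana leaves 1 component; it is not a cut vertex. No other vertex is a cut vertex either.

Ben, Jon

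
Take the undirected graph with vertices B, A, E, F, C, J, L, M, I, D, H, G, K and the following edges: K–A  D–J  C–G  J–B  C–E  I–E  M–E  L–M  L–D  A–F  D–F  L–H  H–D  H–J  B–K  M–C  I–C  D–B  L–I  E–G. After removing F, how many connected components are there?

With F gone, the remaining components are: {A, B, C, D, E, G, H, I, J, K, L, M}.
That is 1 component.

1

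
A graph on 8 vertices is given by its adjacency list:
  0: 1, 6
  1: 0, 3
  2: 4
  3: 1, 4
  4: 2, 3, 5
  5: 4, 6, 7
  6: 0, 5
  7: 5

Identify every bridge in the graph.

2-4, 5-7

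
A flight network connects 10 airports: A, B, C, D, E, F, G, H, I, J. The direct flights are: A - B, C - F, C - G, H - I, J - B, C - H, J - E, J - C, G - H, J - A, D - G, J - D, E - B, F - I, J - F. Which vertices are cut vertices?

J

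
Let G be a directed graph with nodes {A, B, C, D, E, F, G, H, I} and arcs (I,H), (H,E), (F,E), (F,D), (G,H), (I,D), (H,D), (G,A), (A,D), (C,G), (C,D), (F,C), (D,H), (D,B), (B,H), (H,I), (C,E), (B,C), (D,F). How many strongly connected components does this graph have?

2

{A, B, C, D, F, G, H, I} are all mutually reachable — one SCC of size 8.
{E} is an SCC by itself.
That gives 2 strongly connected components.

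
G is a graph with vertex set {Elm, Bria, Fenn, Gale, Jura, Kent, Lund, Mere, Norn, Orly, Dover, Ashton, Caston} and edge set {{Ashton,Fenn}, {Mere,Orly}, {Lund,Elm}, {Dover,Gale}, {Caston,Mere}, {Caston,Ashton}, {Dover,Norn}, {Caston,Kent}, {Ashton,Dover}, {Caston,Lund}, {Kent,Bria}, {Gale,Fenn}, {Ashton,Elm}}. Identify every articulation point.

Kent, Mere, Dover, Ashton, Caston

Removing Kent increases the component count from 2 to 3, so Kent is a cut vertex.
Removing Mere increases the component count from 2 to 3, so Mere is a cut vertex.
Removing Dover increases the component count from 2 to 3, so Dover is a cut vertex.
Likewise Ashton, Caston are cut vertices.
By contrast removing Orly leaves 2 components; it is not a cut vertex. No other vertex is a cut vertex either.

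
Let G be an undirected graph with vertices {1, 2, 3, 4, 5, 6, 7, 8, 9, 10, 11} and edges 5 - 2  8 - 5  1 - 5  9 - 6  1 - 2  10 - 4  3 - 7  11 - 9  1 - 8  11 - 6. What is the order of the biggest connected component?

4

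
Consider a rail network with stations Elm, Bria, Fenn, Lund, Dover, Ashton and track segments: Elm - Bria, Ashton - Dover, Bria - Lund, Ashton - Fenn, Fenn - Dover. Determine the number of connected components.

2

Starting from Elm we can reach Elm, Bria, Lund. That is one component of size 3.
Starting from Fenn we can reach Fenn, Dover, Ashton. That is one component of size 3.
Total: 2 components.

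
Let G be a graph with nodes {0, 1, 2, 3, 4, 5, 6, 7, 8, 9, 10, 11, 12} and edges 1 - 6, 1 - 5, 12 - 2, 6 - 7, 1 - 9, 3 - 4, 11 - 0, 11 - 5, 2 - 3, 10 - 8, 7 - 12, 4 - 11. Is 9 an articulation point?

No

Deleting 9 leaves 2 components (was 2), so 9 is not a cut vertex.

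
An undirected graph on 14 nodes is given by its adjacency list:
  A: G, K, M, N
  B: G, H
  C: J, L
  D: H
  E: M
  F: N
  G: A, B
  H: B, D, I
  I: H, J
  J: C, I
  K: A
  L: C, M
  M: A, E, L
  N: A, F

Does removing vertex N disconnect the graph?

Yes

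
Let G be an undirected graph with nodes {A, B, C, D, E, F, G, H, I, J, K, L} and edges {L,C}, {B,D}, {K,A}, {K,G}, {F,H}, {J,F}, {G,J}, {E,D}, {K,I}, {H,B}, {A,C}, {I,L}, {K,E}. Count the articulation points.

Removing K increases the component count from 1 to 2, so K is a cut vertex.
By contrast removing E leaves 1 component; it is not a cut vertex. No other vertex is a cut vertex either.

1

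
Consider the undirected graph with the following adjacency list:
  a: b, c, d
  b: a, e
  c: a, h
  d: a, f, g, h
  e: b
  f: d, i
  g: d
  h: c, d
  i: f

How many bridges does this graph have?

The edges on the cycle c-a-d-h-c are not bridges since each lies on that cycle.
But removing a-b disconnects a from b; removing d-g disconnects d from g; removing d-f disconnects d from f; removing i-f disconnects i from f — these are bridges.
In total 5 edges are bridges.

5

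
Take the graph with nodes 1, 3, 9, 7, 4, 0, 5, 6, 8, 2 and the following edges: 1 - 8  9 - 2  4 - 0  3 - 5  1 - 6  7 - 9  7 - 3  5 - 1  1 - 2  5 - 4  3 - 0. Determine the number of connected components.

Starting from 0 we can reach 0, 1, 2, 3, 4, 5, 6, 7, 8, 9. That is one component of size 10.
Total: 1 component.

1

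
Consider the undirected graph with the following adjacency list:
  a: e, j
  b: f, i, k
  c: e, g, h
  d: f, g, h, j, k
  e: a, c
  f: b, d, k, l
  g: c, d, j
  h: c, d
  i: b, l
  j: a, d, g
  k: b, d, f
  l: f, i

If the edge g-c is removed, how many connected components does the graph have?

g and c are still connected via g-d-h-c, so the component count stays at 1.

1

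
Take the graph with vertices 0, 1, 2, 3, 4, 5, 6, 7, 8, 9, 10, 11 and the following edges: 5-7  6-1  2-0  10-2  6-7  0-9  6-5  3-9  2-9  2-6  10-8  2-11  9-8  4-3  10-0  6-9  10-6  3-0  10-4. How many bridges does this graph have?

The edges on the cycle 3-0-9-3 are not bridges since each lies on that cycle.
But removing 6-1 disconnects 6 from 1; removing 11-2 disconnects 11 from 2 — these are bridges.
That makes 2 bridges.

2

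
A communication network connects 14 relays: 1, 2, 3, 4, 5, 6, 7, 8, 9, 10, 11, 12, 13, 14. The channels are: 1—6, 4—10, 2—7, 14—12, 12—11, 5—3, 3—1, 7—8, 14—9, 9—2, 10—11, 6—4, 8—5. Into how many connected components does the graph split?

13 is isolated — a component by itself.
Starting from 1 we can reach 1, 2, 3, 4, 5, 6, 7, 8, 9, 10, 11, 12, 14. That is one component of size 13.
Total: 2 components.

2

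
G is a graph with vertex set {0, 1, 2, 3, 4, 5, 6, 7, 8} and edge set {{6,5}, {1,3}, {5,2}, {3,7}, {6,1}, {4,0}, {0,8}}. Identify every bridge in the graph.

0-4, 0-8, 1-3, 1-6, 2-5, 3-7, 5-6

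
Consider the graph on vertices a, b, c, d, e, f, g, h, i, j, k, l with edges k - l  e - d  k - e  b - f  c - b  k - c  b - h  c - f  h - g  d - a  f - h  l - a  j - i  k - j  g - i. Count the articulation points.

1

Removing k increases the component count from 1 to 2, so k is a cut vertex.
By contrast removing i leaves 1 component; it is not a cut vertex. No other vertex is a cut vertex either.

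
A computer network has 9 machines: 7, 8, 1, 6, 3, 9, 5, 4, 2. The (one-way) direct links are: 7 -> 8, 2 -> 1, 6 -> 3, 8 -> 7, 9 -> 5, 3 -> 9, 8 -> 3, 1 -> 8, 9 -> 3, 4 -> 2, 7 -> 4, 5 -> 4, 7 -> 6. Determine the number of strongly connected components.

1

{1, 2, 3, 4, 5, 6, 7, 8, 9} are all mutually reachable — one SCC of size 9.
That gives 1 strongly connected component.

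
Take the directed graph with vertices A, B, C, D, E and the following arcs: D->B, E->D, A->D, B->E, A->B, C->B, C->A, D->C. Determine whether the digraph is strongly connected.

Yes

From A we can reach every vertex (A, B, C, D, E), and every vertex can reach A (A, B, C, D, E). So the whole graph is one strongly connected component.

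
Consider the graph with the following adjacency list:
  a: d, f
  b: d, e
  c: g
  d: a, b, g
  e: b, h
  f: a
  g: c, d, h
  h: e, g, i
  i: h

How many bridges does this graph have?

4

The edges on the cycle d-b-e-h-g-d are not bridges since each lies on that cycle.
But removing i-h disconnects i from h; removing a-f disconnects a from f; removing d-a disconnects d from a; removing g-c disconnects g from c — these are bridges.
That makes 4 bridges.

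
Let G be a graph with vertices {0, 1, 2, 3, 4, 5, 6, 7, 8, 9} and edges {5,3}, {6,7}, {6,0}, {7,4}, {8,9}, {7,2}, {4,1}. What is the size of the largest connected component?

Starting from 8 we can reach 8, 9. That is one component of size 2.
Starting from 3 we can reach 3, 5. That is one component of size 2.
Starting from 0 we can reach 0, 1, 2, 4, 6, 7. That is one component of size 6.
The largest has 6 vertices.

6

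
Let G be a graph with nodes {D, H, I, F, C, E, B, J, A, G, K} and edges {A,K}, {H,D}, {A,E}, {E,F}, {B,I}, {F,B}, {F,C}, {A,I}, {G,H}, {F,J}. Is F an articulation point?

Yes

Deleting F raises the number of components from 2 to 4, so F is a cut vertex.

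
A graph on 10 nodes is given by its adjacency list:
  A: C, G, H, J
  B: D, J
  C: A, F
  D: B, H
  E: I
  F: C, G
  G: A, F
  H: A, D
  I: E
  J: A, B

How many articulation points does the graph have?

1

Removing A increases the component count from 2 to 3, so A is a cut vertex.
By contrast removing E leaves 2 components; it is not a cut vertex. No other vertex is a cut vertex either.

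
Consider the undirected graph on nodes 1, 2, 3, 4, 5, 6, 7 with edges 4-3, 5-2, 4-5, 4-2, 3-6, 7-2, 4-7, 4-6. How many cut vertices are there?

Removing 4 increases the component count from 2 to 3, so 4 is a cut vertex.
By contrast removing 2 leaves 2 components; it is not a cut vertex. No other vertex is a cut vertex either.

1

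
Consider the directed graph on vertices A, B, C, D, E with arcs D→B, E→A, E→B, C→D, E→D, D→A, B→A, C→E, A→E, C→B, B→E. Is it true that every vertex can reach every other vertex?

There is no directed path from B to C, so the graph is not strongly connected.

No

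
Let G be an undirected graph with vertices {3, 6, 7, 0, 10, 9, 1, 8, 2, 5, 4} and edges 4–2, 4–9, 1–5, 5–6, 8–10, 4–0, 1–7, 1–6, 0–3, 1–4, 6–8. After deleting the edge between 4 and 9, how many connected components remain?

2

Before removal there is 1 component.
4–9 is a bridge — removing it separates 4's side from 9's side.
After removal: 2 components.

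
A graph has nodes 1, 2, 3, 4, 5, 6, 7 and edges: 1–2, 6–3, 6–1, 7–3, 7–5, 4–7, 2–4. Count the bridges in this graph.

1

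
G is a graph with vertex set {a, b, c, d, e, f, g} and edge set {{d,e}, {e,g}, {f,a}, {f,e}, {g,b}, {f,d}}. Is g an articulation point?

Yes

Deleting g raises the number of components from 2 to 3, so g is a cut vertex.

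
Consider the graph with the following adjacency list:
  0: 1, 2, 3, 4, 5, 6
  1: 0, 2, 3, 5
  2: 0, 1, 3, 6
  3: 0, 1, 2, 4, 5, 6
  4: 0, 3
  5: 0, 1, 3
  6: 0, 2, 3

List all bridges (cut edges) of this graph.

The edges on the cycle 3-1-0-2-3 are not bridges since each lies on that cycle.
Every edge lies on some cycle, so there are no bridges.

none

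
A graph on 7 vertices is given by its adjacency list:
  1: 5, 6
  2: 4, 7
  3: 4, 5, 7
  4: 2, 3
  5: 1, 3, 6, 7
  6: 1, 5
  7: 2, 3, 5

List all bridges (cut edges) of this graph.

The edges on the cycle 5-1-6-5 are not bridges since each lies on that cycle.
Every edge lies on some cycle, so there are no bridges.

none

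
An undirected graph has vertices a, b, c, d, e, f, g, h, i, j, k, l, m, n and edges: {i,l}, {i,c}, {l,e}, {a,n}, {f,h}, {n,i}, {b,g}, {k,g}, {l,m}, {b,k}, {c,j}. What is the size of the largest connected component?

d is isolated — a component by itself.
Starting from f we can reach f, h. That is one component of size 2.
Starting from b we can reach b, g, k. That is one component of size 3.
Starting from a we can reach a, c, e, i, j, l, m, n. That is one component of size 8.
The largest has 8 vertices.

8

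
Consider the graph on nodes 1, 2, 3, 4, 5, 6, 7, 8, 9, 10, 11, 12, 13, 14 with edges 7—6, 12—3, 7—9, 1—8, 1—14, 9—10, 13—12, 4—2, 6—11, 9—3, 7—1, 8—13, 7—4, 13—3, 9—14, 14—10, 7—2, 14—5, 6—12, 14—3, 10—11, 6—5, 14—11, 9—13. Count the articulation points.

1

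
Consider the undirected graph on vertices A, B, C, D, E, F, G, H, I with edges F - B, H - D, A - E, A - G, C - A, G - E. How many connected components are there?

4

I is isolated — a component by itself.
Starting from B we can reach B, F. That is one component of size 2.
Starting from D we can reach D, H. That is one component of size 2.
Starting from A we can reach A, C, E, G. That is one component of size 4.
Total: 4 components.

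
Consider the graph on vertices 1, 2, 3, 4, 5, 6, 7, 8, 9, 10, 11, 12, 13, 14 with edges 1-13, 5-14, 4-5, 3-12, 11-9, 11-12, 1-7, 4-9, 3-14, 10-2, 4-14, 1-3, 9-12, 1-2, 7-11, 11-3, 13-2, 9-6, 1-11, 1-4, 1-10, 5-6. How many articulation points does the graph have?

1

Removing 1 increases the component count from 2 to 3, so 1 is a cut vertex.
By contrast removing 3 leaves 2 components; it is not a cut vertex. No other vertex is a cut vertex either.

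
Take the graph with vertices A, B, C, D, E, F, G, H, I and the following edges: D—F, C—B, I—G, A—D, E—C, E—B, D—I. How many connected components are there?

3

H is isolated — a component by itself.
Starting from B we can reach B, C, E. That is one component of size 3.
Starting from A we can reach A, D, F, G, I. That is one component of size 5.
Total: 3 components.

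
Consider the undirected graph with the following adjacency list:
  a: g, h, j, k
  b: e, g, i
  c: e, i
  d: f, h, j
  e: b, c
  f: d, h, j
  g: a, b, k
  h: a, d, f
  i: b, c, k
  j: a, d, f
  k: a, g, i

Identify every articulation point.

Removing a increases the component count from 1 to 2, so a is a cut vertex.
By contrast removing b leaves 1 component; it is not a cut vertex. No other vertex is a cut vertex either.

a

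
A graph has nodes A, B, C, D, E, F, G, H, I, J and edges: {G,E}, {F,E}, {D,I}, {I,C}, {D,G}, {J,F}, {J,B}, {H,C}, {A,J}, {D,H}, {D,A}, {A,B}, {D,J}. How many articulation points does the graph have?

Removing D increases the component count from 1 to 2, so D is a cut vertex.
By contrast removing C leaves 1 component; it is not a cut vertex. No other vertex is a cut vertex either.

1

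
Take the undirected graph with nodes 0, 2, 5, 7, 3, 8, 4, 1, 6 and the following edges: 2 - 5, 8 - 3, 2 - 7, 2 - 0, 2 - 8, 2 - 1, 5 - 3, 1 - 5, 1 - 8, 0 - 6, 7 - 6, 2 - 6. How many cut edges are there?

The edges on the cycle 2-0-6-2 are not bridges since each lies on that cycle.
Every edge lies on some cycle, so there are no bridges.

0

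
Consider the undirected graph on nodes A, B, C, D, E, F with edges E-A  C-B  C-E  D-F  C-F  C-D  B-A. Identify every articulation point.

C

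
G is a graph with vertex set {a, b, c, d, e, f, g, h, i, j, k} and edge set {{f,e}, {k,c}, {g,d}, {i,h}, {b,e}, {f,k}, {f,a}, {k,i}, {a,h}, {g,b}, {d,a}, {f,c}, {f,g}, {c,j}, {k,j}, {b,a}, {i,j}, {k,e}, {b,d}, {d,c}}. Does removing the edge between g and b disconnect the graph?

After removing g–b, the path g-d-b still connects them, so the edge is not a bridge.

No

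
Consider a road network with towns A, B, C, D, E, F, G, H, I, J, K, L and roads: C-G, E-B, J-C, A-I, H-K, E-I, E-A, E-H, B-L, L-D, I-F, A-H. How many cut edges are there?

The edges on the cycle E-A-H-E are not bridges since each lies on that cycle.
But removing B-L disconnects B from L; removing L-D disconnects L from D; removing H-K disconnects H from K; removing J-C disconnects J from C — these are bridges.
In total 7 edges are bridges.

7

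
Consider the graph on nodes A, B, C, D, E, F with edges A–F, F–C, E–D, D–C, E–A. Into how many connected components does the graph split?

2

B is isolated — a component by itself.
Starting from A we can reach A, C, D, E, F. That is one component of size 5.
Total: 2 components.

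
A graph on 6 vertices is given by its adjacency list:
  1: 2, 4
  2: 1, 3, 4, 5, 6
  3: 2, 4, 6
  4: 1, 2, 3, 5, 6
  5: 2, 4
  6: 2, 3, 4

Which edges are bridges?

none

The edges on the cycle 3-4-2-3 are not bridges since each lies on that cycle.
Every edge lies on some cycle, so there are no bridges.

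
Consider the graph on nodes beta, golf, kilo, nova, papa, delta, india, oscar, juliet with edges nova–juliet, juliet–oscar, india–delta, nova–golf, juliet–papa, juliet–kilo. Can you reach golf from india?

No

The component containing india is {delta, india}, and golf is not in it.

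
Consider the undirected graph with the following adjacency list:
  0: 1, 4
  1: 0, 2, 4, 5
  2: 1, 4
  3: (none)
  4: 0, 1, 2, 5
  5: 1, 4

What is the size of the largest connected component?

3 is isolated — a component by itself.
Starting from 0 we can reach 0, 1, 2, 4, 5. That is one component of size 5.
The largest has 5 vertices.

5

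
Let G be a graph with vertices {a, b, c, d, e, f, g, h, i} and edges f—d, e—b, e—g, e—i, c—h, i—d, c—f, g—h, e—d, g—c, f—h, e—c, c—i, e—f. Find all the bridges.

b-e

The edges on the cycle e-g-c-i-e are not bridges since each lies on that cycle.
But removing e—b disconnects e from b — this is a bridge.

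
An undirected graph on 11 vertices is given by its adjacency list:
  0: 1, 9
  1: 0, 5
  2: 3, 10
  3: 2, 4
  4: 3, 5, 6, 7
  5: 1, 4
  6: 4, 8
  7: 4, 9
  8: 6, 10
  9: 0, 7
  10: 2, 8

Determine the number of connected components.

1

Starting from 0 we can reach 0, 1, 2, 3, 4, 5, 6, 7, 8, 9, 10. That is one component of size 11.
Total: 1 component.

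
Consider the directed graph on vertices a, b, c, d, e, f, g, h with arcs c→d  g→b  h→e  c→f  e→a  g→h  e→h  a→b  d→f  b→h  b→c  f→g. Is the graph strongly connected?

Yes

From c we can reach every vertex (a, b, c, d, e, f, g, h), and every vertex can reach c (a, b, c, d, e, f, g, h). So the whole graph is one strongly connected component.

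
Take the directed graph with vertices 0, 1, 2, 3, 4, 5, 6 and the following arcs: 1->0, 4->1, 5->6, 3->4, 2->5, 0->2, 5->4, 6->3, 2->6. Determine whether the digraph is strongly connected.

Yes

From 4 we can reach every vertex (0, 1, 2, 3, 4, 5, 6), and every vertex can reach 4 (0, 1, 2, 3, 4, 5, 6). So the whole graph is one strongly connected component.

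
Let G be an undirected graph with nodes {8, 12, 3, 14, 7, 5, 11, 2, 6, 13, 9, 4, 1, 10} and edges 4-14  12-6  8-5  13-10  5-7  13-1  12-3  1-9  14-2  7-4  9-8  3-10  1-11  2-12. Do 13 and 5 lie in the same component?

Yes

From 13 we can reach 1, 2, 3, 4, 5, 6, 7, 8, 9, 10, 11, 12, 13, 14, which includes 5.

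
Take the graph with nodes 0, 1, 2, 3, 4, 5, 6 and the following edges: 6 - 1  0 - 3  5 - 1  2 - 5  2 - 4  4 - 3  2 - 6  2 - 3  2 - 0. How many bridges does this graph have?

0

The edges on the cycle 2-5-1-6-2 are not bridges since each lies on that cycle.
Every edge lies on some cycle, so there are no bridges.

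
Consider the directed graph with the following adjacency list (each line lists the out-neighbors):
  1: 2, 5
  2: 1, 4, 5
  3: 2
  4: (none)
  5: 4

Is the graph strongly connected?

No

There is no directed path from 5 to 3, so the graph is not strongly connected.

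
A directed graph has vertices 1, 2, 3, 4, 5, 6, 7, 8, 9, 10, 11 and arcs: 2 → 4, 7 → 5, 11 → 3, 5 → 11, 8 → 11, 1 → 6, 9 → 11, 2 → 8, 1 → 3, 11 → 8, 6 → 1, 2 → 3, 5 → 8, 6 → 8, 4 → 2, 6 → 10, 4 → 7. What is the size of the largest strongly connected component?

{8, 11} are all mutually reachable — one SCC of size 2.
{2, 4} are all mutually reachable — one SCC of size 2.
{1, 6} are all mutually reachable — one SCC of size 2.
{5} is an SCC by itself.
{3} is an SCC by itself.
(and 3 more singleton SCCs)
The largest has 2 vertices.

2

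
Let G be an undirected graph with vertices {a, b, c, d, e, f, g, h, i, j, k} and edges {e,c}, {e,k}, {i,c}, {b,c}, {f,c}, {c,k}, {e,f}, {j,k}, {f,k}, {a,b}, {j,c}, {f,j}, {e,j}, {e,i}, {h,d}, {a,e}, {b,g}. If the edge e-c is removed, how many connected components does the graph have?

e and c are still connected via e-i-c, so the component count stays at 2.

2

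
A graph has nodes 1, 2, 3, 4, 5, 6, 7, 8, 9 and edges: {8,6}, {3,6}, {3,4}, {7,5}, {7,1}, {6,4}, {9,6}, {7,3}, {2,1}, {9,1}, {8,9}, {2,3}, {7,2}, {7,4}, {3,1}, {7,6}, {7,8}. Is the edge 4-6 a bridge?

After removing 4-6, the path 4-7-6 still connects them, so the edge is not a bridge.

No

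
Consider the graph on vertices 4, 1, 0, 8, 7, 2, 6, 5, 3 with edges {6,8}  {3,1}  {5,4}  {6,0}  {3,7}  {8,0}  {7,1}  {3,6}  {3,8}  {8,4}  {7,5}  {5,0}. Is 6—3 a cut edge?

After removing 6—3, the path 6-8-3 still connects them, so the edge is not a bridge.

No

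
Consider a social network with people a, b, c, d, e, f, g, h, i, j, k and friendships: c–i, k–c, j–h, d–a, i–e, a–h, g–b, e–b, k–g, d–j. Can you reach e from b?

From b we can reach b, c, e, g, i, k, which includes e.

Yes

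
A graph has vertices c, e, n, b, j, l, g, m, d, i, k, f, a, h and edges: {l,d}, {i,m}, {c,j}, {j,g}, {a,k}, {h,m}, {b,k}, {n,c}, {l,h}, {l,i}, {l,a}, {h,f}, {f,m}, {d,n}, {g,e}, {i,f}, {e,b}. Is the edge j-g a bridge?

No

After removing j-g, the path j-c-n-d-l-a-k-b-e-g still connects them, so the edge is not a bridge.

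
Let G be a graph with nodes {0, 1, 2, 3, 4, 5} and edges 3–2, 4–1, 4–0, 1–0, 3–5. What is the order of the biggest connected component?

Starting from 2 we can reach 2, 3, 5. That is one component of size 3.
Starting from 0 we can reach 0, 1, 4. That is one component of size 3.
The largest has 3 vertices.

3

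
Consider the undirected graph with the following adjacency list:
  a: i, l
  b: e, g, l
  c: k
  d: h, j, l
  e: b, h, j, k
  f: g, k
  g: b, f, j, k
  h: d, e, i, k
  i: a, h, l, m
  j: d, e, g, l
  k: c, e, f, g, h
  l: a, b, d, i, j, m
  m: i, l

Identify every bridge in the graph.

c-k

The edges on the cycle j-d-l-b-e-j are not bridges since each lies on that cycle.
But removing k-c disconnects k from c — this is a bridge.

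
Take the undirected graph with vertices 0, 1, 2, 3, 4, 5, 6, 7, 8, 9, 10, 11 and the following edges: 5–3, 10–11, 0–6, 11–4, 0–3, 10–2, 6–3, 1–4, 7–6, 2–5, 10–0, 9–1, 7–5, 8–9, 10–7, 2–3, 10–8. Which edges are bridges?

none

The edges on the cycle 10-7-5-2-10 are not bridges since each lies on that cycle.
Every edge lies on some cycle, so there are no bridges.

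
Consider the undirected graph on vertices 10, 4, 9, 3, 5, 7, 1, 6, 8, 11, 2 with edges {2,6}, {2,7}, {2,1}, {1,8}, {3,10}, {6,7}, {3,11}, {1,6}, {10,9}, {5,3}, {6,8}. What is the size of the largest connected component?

4 is isolated — a component by itself.
Starting from 3 we can reach 3, 5, 9, 10, 11. That is one component of size 5.
Starting from 1 we can reach 1, 2, 6, 7, 8. That is one component of size 5.
The largest has 5 vertices.

5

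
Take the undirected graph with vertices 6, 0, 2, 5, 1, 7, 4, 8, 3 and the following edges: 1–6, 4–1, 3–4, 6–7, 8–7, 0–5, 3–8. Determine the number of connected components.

2 is isolated — a component by itself.
Starting from 0 we can reach 0, 5. That is one component of size 2.
Starting from 1 we can reach 1, 3, 4, 6, 7, 8. That is one component of size 6.
Total: 3 components.

3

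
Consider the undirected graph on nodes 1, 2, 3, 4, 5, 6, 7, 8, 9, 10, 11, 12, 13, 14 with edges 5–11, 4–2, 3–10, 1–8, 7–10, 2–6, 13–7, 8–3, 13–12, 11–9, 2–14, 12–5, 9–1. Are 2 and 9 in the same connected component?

No

The component containing 2 is {2, 4, 6, 14}, and 9 is not in it.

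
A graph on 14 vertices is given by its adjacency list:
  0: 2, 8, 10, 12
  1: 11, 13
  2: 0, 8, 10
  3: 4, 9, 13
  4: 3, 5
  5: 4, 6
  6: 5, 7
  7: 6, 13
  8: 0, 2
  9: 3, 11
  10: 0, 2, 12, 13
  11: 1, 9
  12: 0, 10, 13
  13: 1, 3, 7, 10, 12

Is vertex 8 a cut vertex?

Deleting 8 leaves 1 component (was 1) (its neighbors 0, 2 remain connected to each other), so 8 is not a cut vertex.

No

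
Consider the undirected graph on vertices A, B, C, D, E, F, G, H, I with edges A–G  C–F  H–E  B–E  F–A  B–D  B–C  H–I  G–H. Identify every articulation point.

Removing B increases the component count from 1 to 2, so B is a cut vertex.
Removing H increases the component count from 1 to 2, so H is a cut vertex.
By contrast removing F leaves 1 component; it is not a cut vertex. No other vertex is a cut vertex either.

B, H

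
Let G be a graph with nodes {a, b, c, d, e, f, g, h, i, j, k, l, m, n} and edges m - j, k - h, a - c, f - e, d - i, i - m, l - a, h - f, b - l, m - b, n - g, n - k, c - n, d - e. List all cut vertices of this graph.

m, n

Removing m increases the component count from 1 to 2, so m is a cut vertex.
Removing n increases the component count from 1 to 2, so n is a cut vertex.
By contrast removing c leaves 1 component; it is not a cut vertex. No other vertex is a cut vertex either.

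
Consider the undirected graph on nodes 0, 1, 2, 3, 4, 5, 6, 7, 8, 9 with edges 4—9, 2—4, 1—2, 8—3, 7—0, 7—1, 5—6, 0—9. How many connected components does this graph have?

Starting from 5 we can reach 5, 6. That is one component of size 2.
Starting from 3 we can reach 3, 8. That is one component of size 2.
Starting from 0 we can reach 0, 1, 2, 4, 7, 9. That is one component of size 6.
Total: 3 components.

3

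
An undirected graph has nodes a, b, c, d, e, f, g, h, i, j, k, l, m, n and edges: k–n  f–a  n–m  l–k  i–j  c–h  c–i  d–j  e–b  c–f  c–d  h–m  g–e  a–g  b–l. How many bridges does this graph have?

The edges on the cycle c-f-a-g-e-b-l-k-n-m-h-c are not bridges since each lies on that cycle.
Every edge lies on some cycle, so there are no bridges.

0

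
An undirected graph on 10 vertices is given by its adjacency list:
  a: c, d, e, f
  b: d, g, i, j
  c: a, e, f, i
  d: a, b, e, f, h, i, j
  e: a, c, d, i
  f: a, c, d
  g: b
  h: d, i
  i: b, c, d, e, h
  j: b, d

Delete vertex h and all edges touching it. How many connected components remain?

With h gone, the remaining components are: {a, b, c, d, e, f, g, i, j}.
That is 1 component.

1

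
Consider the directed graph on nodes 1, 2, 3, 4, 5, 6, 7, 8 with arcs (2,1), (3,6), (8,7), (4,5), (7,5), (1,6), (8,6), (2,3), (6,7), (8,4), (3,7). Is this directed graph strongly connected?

There is no directed path from 8 to 1, so the graph is not strongly connected.

No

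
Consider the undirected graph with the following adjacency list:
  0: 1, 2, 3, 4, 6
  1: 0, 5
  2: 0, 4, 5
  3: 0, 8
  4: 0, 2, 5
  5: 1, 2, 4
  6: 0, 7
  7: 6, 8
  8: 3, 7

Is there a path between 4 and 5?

From 4 we can reach 0, 1, 2, 3, 4, 5, 6, 7, 8, which includes 5.

Yes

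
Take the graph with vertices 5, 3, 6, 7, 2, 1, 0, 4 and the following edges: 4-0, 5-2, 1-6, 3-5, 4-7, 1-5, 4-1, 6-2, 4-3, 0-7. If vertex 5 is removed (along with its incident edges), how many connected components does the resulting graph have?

With 5 gone, the remaining components are: {0, 1, 2, 3, 4, 6, 7}.
That is 1 component.

1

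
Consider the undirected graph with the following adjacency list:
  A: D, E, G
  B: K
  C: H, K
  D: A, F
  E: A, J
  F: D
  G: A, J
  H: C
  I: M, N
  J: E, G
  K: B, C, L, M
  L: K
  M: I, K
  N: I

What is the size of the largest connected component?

Starting from A we can reach A, D, E, F, G, J. That is one component of size 6.
Starting from B we can reach B, C, H, I, K, L, M, N. That is one component of size 8.
The largest has 8 vertices.

8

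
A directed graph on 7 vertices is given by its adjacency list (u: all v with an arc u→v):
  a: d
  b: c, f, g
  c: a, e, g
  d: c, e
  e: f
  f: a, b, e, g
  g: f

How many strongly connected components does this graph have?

1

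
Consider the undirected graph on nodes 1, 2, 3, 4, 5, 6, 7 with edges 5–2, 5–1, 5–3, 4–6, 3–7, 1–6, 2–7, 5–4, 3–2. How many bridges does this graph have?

The edges on the cycle 5-4-6-1-5 are not bridges since each lies on that cycle.
Every edge lies on some cycle, so there are no bridges.

0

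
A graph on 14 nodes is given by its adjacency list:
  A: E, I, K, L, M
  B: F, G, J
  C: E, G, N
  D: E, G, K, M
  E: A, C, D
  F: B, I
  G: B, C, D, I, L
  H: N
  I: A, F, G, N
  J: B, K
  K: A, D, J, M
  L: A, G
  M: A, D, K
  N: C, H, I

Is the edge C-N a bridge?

No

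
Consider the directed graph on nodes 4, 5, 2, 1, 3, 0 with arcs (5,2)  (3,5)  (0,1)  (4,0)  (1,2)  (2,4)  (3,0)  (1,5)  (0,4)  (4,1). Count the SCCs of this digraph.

{0, 1, 2, 4, 5} are all mutually reachable — one SCC of size 5.
{3} is an SCC by itself.
That gives 2 strongly connected components.

2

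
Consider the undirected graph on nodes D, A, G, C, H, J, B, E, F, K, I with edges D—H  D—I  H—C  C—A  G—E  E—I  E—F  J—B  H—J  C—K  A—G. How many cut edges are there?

4

The edges on the cycle D-H-C-A-G-E-I-D are not bridges since each lies on that cycle.
But removing J—B disconnects J from B; removing J—H disconnects J from H; removing C—K disconnects C from K; removing F—E disconnects F from E — these are bridges.
That makes 4 bridges.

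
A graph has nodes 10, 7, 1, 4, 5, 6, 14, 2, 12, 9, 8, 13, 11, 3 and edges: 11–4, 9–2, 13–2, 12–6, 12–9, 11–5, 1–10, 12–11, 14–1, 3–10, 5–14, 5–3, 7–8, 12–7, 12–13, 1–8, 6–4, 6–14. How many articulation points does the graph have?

Removing 12 increases the component count from 1 to 2, so 12 is a cut vertex.
By contrast removing 13 leaves 1 component; it is not a cut vertex. No other vertex is a cut vertex either.

1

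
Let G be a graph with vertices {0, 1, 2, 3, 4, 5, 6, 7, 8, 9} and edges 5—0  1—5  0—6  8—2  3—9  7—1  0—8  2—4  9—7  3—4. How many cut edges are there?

The edges on the cycle 3-9-7-1-5-0-8-2-4-3 are not bridges since each lies on that cycle.
But removing 6—0 disconnects 6 from 0 — this is a bridge.

1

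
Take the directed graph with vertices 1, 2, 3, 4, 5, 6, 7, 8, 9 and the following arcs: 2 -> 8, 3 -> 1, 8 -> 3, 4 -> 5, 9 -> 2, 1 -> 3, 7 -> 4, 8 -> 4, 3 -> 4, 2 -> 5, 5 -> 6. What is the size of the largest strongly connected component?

{1, 3} are all mutually reachable — one SCC of size 2.
{7} is an SCC by itself.
{6} is an SCC by itself.
{8} is an SCC by itself.
{2} is an SCC by itself.
(and 3 more singleton SCCs)
The largest has 2 vertices.

2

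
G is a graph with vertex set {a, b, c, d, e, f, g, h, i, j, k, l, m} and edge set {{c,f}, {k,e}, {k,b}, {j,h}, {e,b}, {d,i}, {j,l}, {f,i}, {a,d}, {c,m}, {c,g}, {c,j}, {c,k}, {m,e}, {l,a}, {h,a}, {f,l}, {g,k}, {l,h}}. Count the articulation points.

1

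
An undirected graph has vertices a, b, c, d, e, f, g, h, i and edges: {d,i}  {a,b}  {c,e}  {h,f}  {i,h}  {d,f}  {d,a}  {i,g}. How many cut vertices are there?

Removing a increases the component count from 2 to 3, so a is a cut vertex.
Removing d increases the component count from 2 to 3, so d is a cut vertex.
Removing i increases the component count from 2 to 3, so i is a cut vertex.
By contrast removing c leaves 2 components; it is not a cut vertex. No other vertex is a cut vertex either.

3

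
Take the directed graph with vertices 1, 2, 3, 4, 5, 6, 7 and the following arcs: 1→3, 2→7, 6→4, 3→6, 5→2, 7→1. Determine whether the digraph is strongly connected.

There is no directed path from 2 to 5, so the graph is not strongly connected.

No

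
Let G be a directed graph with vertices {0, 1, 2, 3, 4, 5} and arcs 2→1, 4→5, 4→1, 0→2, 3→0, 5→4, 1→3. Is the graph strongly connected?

No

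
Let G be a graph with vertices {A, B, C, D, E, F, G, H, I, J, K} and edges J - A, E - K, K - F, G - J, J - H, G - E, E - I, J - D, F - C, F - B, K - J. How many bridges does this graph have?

7

The edges on the cycle G-E-K-J-G are not bridges since each lies on that cycle.
But removing J - H disconnects J from H; removing F - C disconnects F from C; removing J - A disconnects J from A; removing D - J disconnects D from J — these are bridges.
In total 7 edges are bridges.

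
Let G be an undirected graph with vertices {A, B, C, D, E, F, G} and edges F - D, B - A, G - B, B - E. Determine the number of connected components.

C is isolated — a component by itself.
Starting from D we can reach D, F. That is one component of size 2.
Starting from A we can reach A, B, E, G. That is one component of size 4.
Total: 3 components.

3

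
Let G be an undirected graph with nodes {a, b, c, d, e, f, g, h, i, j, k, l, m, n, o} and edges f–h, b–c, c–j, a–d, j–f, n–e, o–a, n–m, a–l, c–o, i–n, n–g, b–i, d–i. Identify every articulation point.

a, c, f, i, j, n

Removing a increases the component count from 2 to 3, so a is a cut vertex.
Removing c increases the component count from 2 to 3, so c is a cut vertex.
Removing f increases the component count from 2 to 3, so f is a cut vertex.
Likewise i, j, n are cut vertices.
By contrast removing l leaves 2 components; it is not a cut vertex. No other vertex is a cut vertex either.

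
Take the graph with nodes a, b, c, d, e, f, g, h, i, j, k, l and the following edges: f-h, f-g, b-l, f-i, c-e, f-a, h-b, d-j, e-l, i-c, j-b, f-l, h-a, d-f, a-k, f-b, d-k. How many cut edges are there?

1

The edges on the cycle d-j-b-h-f-d are not bridges since each lies on that cycle.
But removing g-f disconnects g from f — this is a bridge.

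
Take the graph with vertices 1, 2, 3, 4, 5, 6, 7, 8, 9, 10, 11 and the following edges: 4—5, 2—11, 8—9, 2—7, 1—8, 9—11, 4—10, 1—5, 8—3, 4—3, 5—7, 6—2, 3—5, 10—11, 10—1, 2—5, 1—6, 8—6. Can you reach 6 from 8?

From 8 we can reach 1, 2, 3, 4, 5, 6, 7, 8, 9, 10, 11, which includes 6.

Yes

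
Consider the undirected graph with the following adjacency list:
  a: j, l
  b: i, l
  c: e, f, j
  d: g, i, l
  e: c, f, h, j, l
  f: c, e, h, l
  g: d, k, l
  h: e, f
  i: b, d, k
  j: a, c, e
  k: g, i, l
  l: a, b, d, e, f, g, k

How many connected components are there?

1

Starting from a we can reach a, b, c, d, e, f, g, h, i, j, k, l. That is one component of size 12.
Total: 1 component.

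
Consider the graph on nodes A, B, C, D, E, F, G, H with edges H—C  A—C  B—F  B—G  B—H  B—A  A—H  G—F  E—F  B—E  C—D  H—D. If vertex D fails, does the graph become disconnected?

Deleting D leaves 1 component (was 1) (its neighbors C, H remain connected to each other), so D is not a cut vertex.

No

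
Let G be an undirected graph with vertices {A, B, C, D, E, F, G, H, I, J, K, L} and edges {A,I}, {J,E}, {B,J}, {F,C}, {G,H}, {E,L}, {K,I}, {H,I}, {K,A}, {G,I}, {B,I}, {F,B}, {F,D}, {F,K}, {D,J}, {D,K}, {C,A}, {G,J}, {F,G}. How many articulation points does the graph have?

Removing E increases the component count from 1 to 2, so E is a cut vertex.
Removing J increases the component count from 1 to 2, so J is a cut vertex.
By contrast removing H leaves 1 component; it is not a cut vertex. No other vertex is a cut vertex either.

2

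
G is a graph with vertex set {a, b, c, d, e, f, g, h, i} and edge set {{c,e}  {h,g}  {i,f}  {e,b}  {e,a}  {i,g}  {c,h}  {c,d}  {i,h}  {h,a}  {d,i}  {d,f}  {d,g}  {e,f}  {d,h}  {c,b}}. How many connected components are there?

Starting from a we can reach a, b, c, d, e, f, g, h, i. That is one component of size 9.
Total: 1 component.

1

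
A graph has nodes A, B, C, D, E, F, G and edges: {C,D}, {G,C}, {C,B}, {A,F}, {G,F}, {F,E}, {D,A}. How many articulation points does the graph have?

Removing C increases the component count from 1 to 2, so C is a cut vertex.
Removing F increases the component count from 1 to 2, so F is a cut vertex.
By contrast removing D leaves 1 component; it is not a cut vertex. No other vertex is a cut vertex either.

2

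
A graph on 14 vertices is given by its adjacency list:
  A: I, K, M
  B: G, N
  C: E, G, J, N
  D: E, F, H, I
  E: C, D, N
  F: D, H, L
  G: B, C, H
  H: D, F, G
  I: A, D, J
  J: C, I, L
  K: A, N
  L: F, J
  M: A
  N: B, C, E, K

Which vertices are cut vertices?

A

Removing A increases the component count from 1 to 2, so A is a cut vertex.
By contrast removing N leaves 1 component; it is not a cut vertex. No other vertex is a cut vertex either.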